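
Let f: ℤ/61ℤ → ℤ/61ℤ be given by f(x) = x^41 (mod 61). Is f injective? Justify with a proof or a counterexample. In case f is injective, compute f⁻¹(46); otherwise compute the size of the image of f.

49

Since 61 is prime, the nonzero elements of ℤ/61ℤ form a cyclic group of order 60.
As gcd(41, 60) = 1, raising to the 41st power is a bijection on this group: if s^41 ≡ t^41 then (st^{−1})^41 = 1, and the only element of order dividing gcd(41, 60) = 1 is 1, so s = t.
With f(0) = 0 this makes f injective on all of ℤ/61ℤ, hence bijective (finite equal-size domain and codomain). In particular f is injective.
Since f is injective, we find the preimage of 46. The inverse of x ↦ x^41 on (ℤ/61ℤ)^× is x ↦ x^41, because 41·41 = 1681 = 28·60 + 1 ≡ 1 (mod 60) and x^{60} = 1 for x ≠ 0 (Fermat). So f⁻¹(46) = 46^41 mod 61.
Repeated squaring mod 61: 46^1 ≡ 46, 46^2 ≡ 46² = 2116 ≡ 42, 46^4 ≡ 42² = 1764 ≡ 56, 46^8 ≡ 56² = 3136 ≡ 25, 46^16 ≡ 25² = 625 ≡ 15, 46^32 ≡ 15² = 225 ≡ 42. Since 41 = 32 + 8 + 1, 46^41 ≡ 42·25·46: 42·25 = 1050 ≡ 13, then 13·46 = 598 ≡ 49. So 46^41 ≡ 49 (mod 61).
Hence f⁻¹(46) = 49.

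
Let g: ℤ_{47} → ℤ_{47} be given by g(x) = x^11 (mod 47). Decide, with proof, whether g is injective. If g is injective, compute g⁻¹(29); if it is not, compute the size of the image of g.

Since 47 is prime, the nonzero elements of ℤ_{47} form a cyclic group of order 46.
As gcd(11, 46) = 1, raising to the 11th power is a bijection on this group: if x_1^11 ≡ x_2^11 then (x_1x_2^{−1})^11 = 1, and the only element of order dividing gcd(11, 46) = 1 is 1, so x_1 = x_2.
With g(0) = 0 this makes g injective on all of ℤ_{47}, hence bijective (finite equal-size domain and codomain). In particular g is injective.
Since g is injective, we find the preimage of 29. The inverse of x ↦ x^11 on (ℤ_{47})^× is x ↦ x^21, because 11·21 = 231 = 5·46 + 1 ≡ 1 (mod 46) and x^{46} = 1 for x ≠ 0 (Fermat). So g⁻¹(29) = 29^21 mod 47.
Repeated squaring mod 47: 29^1 ≡ 29, 29^2 ≡ 29² = 841 ≡ 42, 29^4 ≡ 42² = 1764 ≡ 25, 29^8 ≡ 25² = 625 ≡ 14, 29^16 ≡ 14² = 196 ≡ 8. Since 21 = 16 + 4 + 1, 29^21 ≡ 8·25·29: 8·25 = 200 ≡ 12, then 12·29 = 348 ≡ 19. So 29^21 ≡ 19 (mod 47).
Hence g⁻¹(29) = 19.

19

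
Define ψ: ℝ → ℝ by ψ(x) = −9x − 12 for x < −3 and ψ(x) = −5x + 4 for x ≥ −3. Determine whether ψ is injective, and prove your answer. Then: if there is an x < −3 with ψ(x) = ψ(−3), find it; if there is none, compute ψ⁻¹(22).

-31/9

Both pieces are strictly decreasing (slopes −9 and −5), so each is injective on its own interval.
The left piece maps (−∞, −3) onto (15, ∞); the right piece maps [−3, ∞) onto (−∞, 19].
These images overlap. In particular ψ(−3) = 19 (right piece), and solving −9x − 12 = 19 on the left piece gives x = −31/9 < −3.
So ψ(−31/9) = ψ(−3) with −31/9 ≠ −3, and ψ is not injective. This x = −31/9 is the requested value below −3.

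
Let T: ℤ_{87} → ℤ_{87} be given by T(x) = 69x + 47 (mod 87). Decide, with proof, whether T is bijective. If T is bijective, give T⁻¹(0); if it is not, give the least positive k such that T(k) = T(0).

We have gcd(69, 87) = 3 > 1. Taking s = 0 and t = 29: T(0) = 47 and T(29) = 69·29 + 47 = 2048 ≡ 47 (mod 87).
So T(0) = T(29) while 0 ≠ 29, hence T is not injective, hence not bijective.
Since T is not bijective, we find the least positive k with T(k) = T(0): this means 69k ≡ 0 (mod 87), i.e. 87 ∣ 69k. Since gcd(69, 87) = 3, dividing through by 3 this holds exactly when 29 ∣ 23k, and as gcd(23, 29) = 1, exactly when 29 ∣ k.
The smallest positive such k is 29.

29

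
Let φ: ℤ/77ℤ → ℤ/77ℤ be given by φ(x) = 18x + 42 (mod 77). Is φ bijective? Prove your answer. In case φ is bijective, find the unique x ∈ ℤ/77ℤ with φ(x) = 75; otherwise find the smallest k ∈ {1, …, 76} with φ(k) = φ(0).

66

Recall that injectivity means: for all s, t in the domain, φ(s) = φ(t) implies s = t.
Suppose φ(s) = φ(t) in ℤ/77ℤ. Then 18s + 42 ≡ 18t + 42 (mod 77), thus 18(s − t) ≡ 0 (mod 77).
Since gcd(18, 77) = 1, 18 is invertible modulo 77, so s − t ≡ 0 (mod 77), i.e. s = t.
We now compute 18⁻¹ mod 77 explicitly. Euclid's algorithm: 77 = 4·18 + 5, 18 = 3·5 + 3, 5 = 1·3 + 2, 3 = 1·2 + 1; back-substituting gives 1 = 30·18 − 7·77, so 18⁻¹ ≡ 30 (mod 77).
Then y ↦ 30(y − 42) is a two-sided inverse to φ, so every y ∈ ℤ/77ℤ has a preimage.
Thus φ is bijective.
Since φ is bijective, we find φ⁻¹(75): we need 18x ≡ 75 − 42 ≡ 33 (mod 77). Using 18⁻¹ = 30: x ≡ 30·33 = 990 = 12·77 + 66, so x = 66.
Check: φ(66) = 18·66 + 42 = 1230 = 15·77 + 75 ≡ 75 (mod 77).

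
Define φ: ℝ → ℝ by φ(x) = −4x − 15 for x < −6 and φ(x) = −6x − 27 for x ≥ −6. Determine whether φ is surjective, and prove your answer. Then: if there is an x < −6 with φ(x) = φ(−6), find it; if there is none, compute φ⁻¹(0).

Both pieces are strictly decreasing (slopes −4 and −6), so each is injective on its own interval.
The left piece maps (−∞, −6) onto (9, ∞); the right piece maps [−6, ∞) onto (−∞, 9].
These images together cover ℝ, so φ is surjective.
Because the two images are disjoint, no x < −6 has φ(x) = φ(−6), so we compute φ⁻¹(0): 0 lies in (−∞, 9], so solve −6x − 27 = 0: x = (0 + 27)/(−6) = −9/2.

-9/2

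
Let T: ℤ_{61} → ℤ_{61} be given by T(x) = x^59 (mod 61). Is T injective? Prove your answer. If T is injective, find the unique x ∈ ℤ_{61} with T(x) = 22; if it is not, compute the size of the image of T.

Since 61 is prime, the nonzero elements of ℤ_{61} form a cyclic group of order 60.
As gcd(59, 60) = 1, raising to the 59th power is a bijection on this group: if s^59 ≡ t^59 then (st^{−1})^59 = 1, and the only element of order dividing gcd(59, 60) = 1 is 1, so s = t.
With T(0) = 0 this makes T injective on all of ℤ_{61}, hence bijective (finite equal-size domain and codomain). In particular T is injective.
Since T is injective, we find the preimage of 22. The inverse of x ↦ x^59 on (ℤ_{61})^× is x ↦ x^59, because 59·59 = 3481 = 58·60 + 1 ≡ 1 (mod 60) and x^{60} = 1 for x ≠ 0 (Fermat). So T⁻¹(22) = 22^59 mod 61.
Repeated squaring mod 61: 22^1 ≡ 22, 22^2 ≡ 22² = 484 ≡ 57, 22^4 ≡ 57² = 3249 ≡ 16, 22^8 ≡ 16² = 256 ≡ 12, 22^16 ≡ 12² = 144 ≡ 22, 22^32 ≡ 22² = 484 ≡ 57. Since 59 = 32 + 16 + 8 + 2 + 1, 22^59 ≡ 57·22·12·57·22: 57·22 = 1254 ≡ 34, then 34·12 = 408 ≡ 42, then 42·57 = 2394 ≡ 15, then 15·22 = 330 ≡ 25. So 22^59 ≡ 25 (mod 61).
Hence T⁻¹(22) = 25.

25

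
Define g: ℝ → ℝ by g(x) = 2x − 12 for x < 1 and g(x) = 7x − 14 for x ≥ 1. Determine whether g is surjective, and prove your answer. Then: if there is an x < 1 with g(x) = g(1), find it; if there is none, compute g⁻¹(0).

2

Both pieces are strictly increasing (slopes 2 and 7), so each is injective on its own interval.
The left piece maps (−∞, 1) onto (−∞, −10); the right piece maps [1, ∞) onto [−7, ∞).
The union (−∞, −10) ∪ [−7, ∞) omits the interval between −10 and −7; in particular −10 has no preimage. So g is not surjective.
Because the two images are disjoint, no x < 1 has g(x) = g(1), so we compute g⁻¹(0): 0 lies in [−7, ∞), so solve 7x − 14 = 0: x = (0 + 14)/7 = 2.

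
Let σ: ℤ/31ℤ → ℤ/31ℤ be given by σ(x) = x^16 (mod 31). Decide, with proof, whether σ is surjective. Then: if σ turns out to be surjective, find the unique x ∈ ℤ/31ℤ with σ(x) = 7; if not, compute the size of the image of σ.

16

σ(15): Repeated squaring mod 31: 15^1 ≡ 15, 15^2 ≡ 15² = 225 ≡ 8, 15^4 ≡ 8² = 64 ≡ 2, 15^8 ≡ 2² = 4, 15^16 ≡ 4² = 16. So 15^16 ≡ 16 (mod 31).
σ(16): Repeated squaring mod 31: 16^1 ≡ 16, 16^2 ≡ 16² = 256 ≡ 8, 16^4 ≡ 8² = 64 ≡ 2, 16^8 ≡ 2² = 4, 16^16 ≡ 4² = 16. So 16^16 ≡ 16 (mod 31).
So σ(15) = σ(16) = 16 while 15 ≠ 16, therefore σ is not injective.
A non-injective map from the 31-element set ℤ/31ℤ to itself takes at most 30 distinct values, so it cannot be surjective. So σ is not surjective.
Since σ is not surjective, we determine |image(σ)|. Computing x^16 mod 31 for each x (by repeated squaring, reducing mod 31 at every step), the values σ(0), σ(1), …, σ(30) are: 0, 1, 2, 28, 4, 5, 25, 7, 8, 9, 10, 20, 19, 18, 14, 16, 16, 14, 18, 19, 20, 10, 9, 8, 7, 25, 5, 4, 28, 2, 1.
The distinct values are {0, 1, 2, 4, 5, 7, 8, 9, 10, 14, 16, 18, 19, 20, 25, 28}; there are 16 of them.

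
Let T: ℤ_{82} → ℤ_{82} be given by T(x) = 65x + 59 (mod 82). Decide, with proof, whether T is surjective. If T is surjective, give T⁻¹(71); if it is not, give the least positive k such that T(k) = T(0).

62

Recall: T is surjective if every y in the codomain equals T(x) for some x in the domain.
Since gcd(65, 82) = 1, 65 is invertible modulo 82. Euclid's algorithm: 82 = 1·65 + 17, 65 = 3·17 + 14, 17 = 1·14 + 3, 14 = 4·3 + 2, 3 = 1·2 + 1; back-substituting gives 1 = 53·65 − 42·82, so 65⁻¹ ≡ 53 (mod 82).
For any y ∈ ℤ_{82}, x = 53(y − 59) mod 82 satisfies T(x) = 65·53(y − 59) + 59 ≡ y (since 65·53 ≡ 1 mod 82). So every y has a preimage.
So T is surjective.
Since T is surjective, we compute T⁻¹(71): solve 65x + 59 ≡ 71 (mod 82), i.e. 65x ≡ 12 (mod 82).
Multiplying by 65⁻¹ = 53 gives x ≡ 53·12 = 636 = 7·82 + 62 ≡ 62 (mod 82).
Check: T(62) = 65·62 + 59 = 4089 = 49·82 + 71 ≡ 71 (mod 82).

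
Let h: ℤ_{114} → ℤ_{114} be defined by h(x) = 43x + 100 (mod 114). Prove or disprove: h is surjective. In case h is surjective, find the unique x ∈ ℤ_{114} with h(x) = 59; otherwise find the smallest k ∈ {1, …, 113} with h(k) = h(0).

7

Since gcd(43, 114) = 1, 43 is invertible modulo 114. Euclid's algorithm: 114 = 2·43 + 28, 43 = 1·28 + 15, 28 = 1·15 + 13, 15 = 1·13 + 2, 13 = 6·2 + 1; back-substituting gives 1 = 61·43 − 23·114, so 43⁻¹ ≡ 61 (mod 114).
For any y ∈ ℤ_{114}, x = 61(y − 100) mod 114 satisfies h(x) = 43·61(y − 100) + 100 ≡ y (since 43·61 ≡ 1 mod 114). So every y has a preimage.
So h is surjective.
Since h is surjective, we compute h⁻¹(59): solve 43x + 100 ≡ 59 (mod 114), i.e. 43x ≡ 73 (mod 114).
Multiplying by 43⁻¹ = 61 gives x ≡ 61·73 = 4453 = 39·114 + 7 ≡ 7 (mod 114).
Check: h(7) = 43·7 + 100 = 401 = 3·114 + 59 ≡ 59 (mod 114).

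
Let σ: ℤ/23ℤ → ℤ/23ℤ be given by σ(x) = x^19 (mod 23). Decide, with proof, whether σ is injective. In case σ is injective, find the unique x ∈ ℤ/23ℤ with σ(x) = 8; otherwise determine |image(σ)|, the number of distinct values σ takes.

Since 23 is prime, the nonzero elements of ℤ/23ℤ form a cyclic group of order 22.
As gcd(19, 22) = 1, raising to the 19th power is a bijection on this group: if s^19 ≡ t^19 then (st^{−1})^19 = 1, and the only element of order dividing gcd(19, 22) = 1 is 1, so s = t.
With σ(0) = 0 this makes σ injective on all of ℤ/23ℤ, hence bijective (finite equal-size domain and codomain). In particular σ is injective.
Since σ is injective, we find the preimage of 8. The inverse of x ↦ x^19 on (ℤ/23ℤ)^× is x ↦ x^7, because 19·7 = 133 = 6·22 + 1 ≡ 1 (mod 22) and x^{22} = 1 for x ≠ 0 (Fermat). So σ⁻¹(8) = 8^7 mod 23.
Repeated squaring mod 23: 8^1 ≡ 8, 8^2 ≡ 8² = 64 ≡ 18, 8^4 ≡ 18² = 324 ≡ 2. Since 7 = 4 + 2 + 1, 8^7 ≡ 2·18·8: 2·18 = 36 ≡ 13, then 13·8 = 104 ≡ 12. So 8^7 ≡ 12 (mod 23).
Hence σ⁻¹(8) = 12.

12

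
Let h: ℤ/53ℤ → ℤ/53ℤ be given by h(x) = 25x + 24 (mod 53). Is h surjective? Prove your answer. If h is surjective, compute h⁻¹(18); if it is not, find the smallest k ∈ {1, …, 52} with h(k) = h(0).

4

Since gcd(25, 53) = 1, 25 is invertible modulo 53. Euclid's algorithm: 53 = 2·25 + 3, 25 = 8·3 + 1; back-substituting gives 1 = 17·25 − 8·53, so 25⁻¹ ≡ 17 (mod 53).
Then y ↦ 17(y − 24) is a two-sided inverse to h, so every y ∈ ℤ/53ℤ has a preimage.
Thus h is surjective.
Since h is surjective, we compute h⁻¹(18): solve 25x + 24 ≡ 18 (mod 53), i.e. 25x ≡ 47 (mod 53).
Multiplying by 25⁻¹ = 17 gives x ≡ 17·47 = 799 = 15·53 + 4 ≡ 4 (mod 53).
Check: h(4) = 25·4 + 24 = 124 = 2·53 + 18 ≡ 18 (mod 53).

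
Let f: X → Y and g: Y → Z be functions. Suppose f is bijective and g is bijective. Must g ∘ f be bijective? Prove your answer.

Injectivity: if g(f(s)) = g(f(t)) then f(s) = f(t) (g injective) so s = t (f injective).
Surjectivity: for c ∈ Z pick b with g(b) = c, then a with f(a) = b; then (g ∘ f)(a) = c.
Hence g ∘ f is bijective.

bijective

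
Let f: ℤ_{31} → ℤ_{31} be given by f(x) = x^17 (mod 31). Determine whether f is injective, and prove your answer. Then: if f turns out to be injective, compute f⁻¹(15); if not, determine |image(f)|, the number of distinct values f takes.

Since 31 is prime, the nonzero elements of ℤ_{31} form a cyclic group of order 30.
As gcd(17, 30) = 1, raising to the 17th power is a bijection on this group: if x_1^17 ≡ x_2^17 then (x_1x_2^{−1})^17 = 1, and the only element of order dividing gcd(17, 30) = 1 is 1, so x_1 = x_2.
With f(0) = 0 this makes f injective on all of ℤ_{31}, hence bijective (finite equal-size domain and codomain). In particular f is injective.
Since f is injective, we find the preimage of 15. The inverse of x ↦ x^17 on (ℤ_{31})^× is x ↦ x^23, because 17·23 = 391 = 13·30 + 1 ≡ 1 (mod 30) and x^{30} = 1 for x ≠ 0 (Fermat). So f⁻¹(15) = 15^23 mod 31.
Repeated squaring mod 31: 15^1 ≡ 15, 15^2 ≡ 15² = 225 ≡ 8, 15^4 ≡ 8² = 64 ≡ 2, 15^8 ≡ 2² = 4, 15^16 ≡ 4² = 16. Since 23 = 16 + 4 + 2 + 1, 15^23 ≡ 16·2·8·15: 16·2 = 32 ≡ 1, then 1·8 = 8, then 8·15 = 120 ≡ 27. So 15^23 ≡ 27 (mod 31).
Hence f⁻¹(15) = 27.

27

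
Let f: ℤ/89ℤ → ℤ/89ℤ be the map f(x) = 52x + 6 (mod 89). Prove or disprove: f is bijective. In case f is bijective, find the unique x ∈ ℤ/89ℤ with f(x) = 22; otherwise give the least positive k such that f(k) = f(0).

Recall that f is injective if f(s) = f(t) implies s = t.
Suppose f(s) = f(t) in ℤ/89ℤ. Then 52s + 6 ≡ 52t + 6 (mod 89), therefore 52(s − t) ≡ 0 (mod 89).
Since gcd(52, 89) = 1, 52 is invertible modulo 89, therefore s − t ≡ 0 (mod 89), i.e. s = t.
We now compute 52⁻¹ mod 89 explicitly. Euclid's algorithm: 89 = 1·52 + 37, 52 = 1·37 + 15, 37 = 2·15 + 7, 15 = 2·7 + 1; back-substituting gives 1 = 12·52 − 7·89, so 52⁻¹ ≡ 12 (mod 89).
Then y ↦ 12(y − 6) is a two-sided inverse to f, so every y ∈ ℤ/89ℤ has a preimage.
Thus f is bijective.
Since f is bijective, we find f⁻¹(22): we need 52x ≡ 22 − 6 ≡ 16 (mod 89). Using 52⁻¹ = 12: x ≡ 12·16 = 192 = 2·89 + 14, so x = 14.
Check: f(14) = 52·14 + 6 = 734 = 8·89 + 22 ≡ 22 (mod 89).

14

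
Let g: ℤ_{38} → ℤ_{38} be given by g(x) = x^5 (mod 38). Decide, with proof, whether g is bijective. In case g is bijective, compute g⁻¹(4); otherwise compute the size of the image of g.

Computing x^5 mod 38 for each x (by repeated squaring, reducing mod 38 at every step), the values g(0), g(1), …, g(37) are: 0, 1, 32, 15, 36, 9, 24, 11, 12, 35, 22, 7, 8, 33, 10, 21, 4, 25, 18, 19, 20, 13, 34, 17, 28, 5, 30, 31, 16, 3, 26, 27, 14, 29, 2, 23, 6, 37.
Every element of ℤ_{38} appears exactly once in this list, so g is a bijection, and in particular bijective.
Since g is bijective, we read off the preimage of 4 from the same table: g(16) = 4, so g⁻¹(4) = 16.

16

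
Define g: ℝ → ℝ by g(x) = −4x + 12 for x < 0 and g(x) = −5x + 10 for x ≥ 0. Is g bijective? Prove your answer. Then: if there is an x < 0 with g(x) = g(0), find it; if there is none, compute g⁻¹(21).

-9/4

Both pieces are strictly decreasing (slopes −4 and −5), so each is injective on its own interval.
The left piece maps (−∞, 0) onto (12, ∞); the right piece maps [0, ∞) onto (−∞, 10].
The images leave a gap (12 has no preimage), so g is not surjective, hence not bijective.
Because the two images are disjoint, no x < 0 has g(x) = g(0), so we compute g⁻¹(21): 21 lies in (12, ∞), so solve −4x + 12 = 21: x = (21 − 12)/(−4) = −9/4.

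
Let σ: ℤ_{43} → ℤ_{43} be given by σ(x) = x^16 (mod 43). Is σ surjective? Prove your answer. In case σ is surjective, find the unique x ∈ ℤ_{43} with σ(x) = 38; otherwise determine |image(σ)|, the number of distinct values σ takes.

22

σ(21): Repeated squaring mod 43: 21^1 ≡ 21, 21^2 ≡ 21² = 441 ≡ 11, 21^4 ≡ 11² = 121 ≡ 35, 21^8 ≡ 35² = 1225 ≡ 21, 21^16 ≡ 21² = 441 ≡ 11. So 21^16 ≡ 11 (mod 43).
σ(22): Repeated squaring mod 43: 22^1 ≡ 22, 22^2 ≡ 22² = 484 ≡ 11, 22^4 ≡ 11² = 121 ≡ 35, 22^8 ≡ 35² = 1225 ≡ 21, 22^16 ≡ 21² = 441 ≡ 11. So 22^16 ≡ 11 (mod 43).
So σ(21) = σ(22) = 11 while 21 ≠ 22, so σ is not injective.
A non-injective map from the 43-element set ℤ_{43} to itself takes at most 42 distinct values, so it cannot be surjective. Thus σ is not surjective.
Since σ is not surjective, we determine |image(σ)|. Computing x^16 mod 43 for each x (by repeated squaring, reducing mod 43 at every step), the values σ(0), σ(1), …, σ(42) are: 0, 1, 4, 23, 16, 40, 6, 36, 21, 13, 31, 35, 24, 25, 15, 17, 41, 14, 9, 10, 38, 11, 11, 38, 10, 9, 14, 41, 17, 15, 25, 24, 35, 31, 13, 21, 36, 6, 40, 16, 23, 4, 1.
The distinct values are {0, 1, 4, 6, 9, 10, 11, 13, 14, 15, 16, 17, 21, 23, 24, 25, 31, 35, 36, 38, 40, 41}; there are 22 of them.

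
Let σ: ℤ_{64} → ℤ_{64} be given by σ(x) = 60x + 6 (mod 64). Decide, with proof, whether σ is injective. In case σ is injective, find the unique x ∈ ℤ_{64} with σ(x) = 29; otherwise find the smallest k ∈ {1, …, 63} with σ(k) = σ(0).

We have gcd(60, 64) = 4 > 1. Taking s = 0 and t = 16: σ(0) = 6 and σ(16) = 60·16 + 6 = 966 ≡ 6 (mod 64).
So σ(0) = σ(16) while 0 ≠ 16, therefore σ is not injective.
Since σ is not injective, we find the least positive k with σ(k) = σ(0): this means 60k ≡ 0 (mod 64), i.e. 64 ∣ 60k. Since gcd(60, 64) = 4, dividing through by 4 this holds exactly when 16 ∣ 15k, and as gcd(15, 16) = 1, exactly when 16 ∣ k.
The smallest positive such k is 16.

16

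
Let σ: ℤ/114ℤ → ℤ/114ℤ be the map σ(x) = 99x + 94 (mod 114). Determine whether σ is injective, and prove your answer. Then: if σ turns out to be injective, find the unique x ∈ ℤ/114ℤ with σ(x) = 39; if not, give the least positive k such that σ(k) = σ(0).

38

We have gcd(99, 114) = 3 > 1. Taking a = 0 and b = 38: σ(0) = 94 and σ(38) = 99·38 + 94 = 3856 ≡ 94 (mod 114).
So σ(0) = σ(38) while 0 ≠ 38, hence σ is not injective.
Since σ is not injective, we find the least positive k with σ(k) = σ(0): this means 99k ≡ 0 (mod 114), i.e. 114 ∣ 99k. Since gcd(99, 114) = 3, dividing through by 3 this holds exactly when 38 ∣ 33k, and as gcd(33, 38) = 1, exactly when 38 ∣ k.
The smallest positive such k is 38.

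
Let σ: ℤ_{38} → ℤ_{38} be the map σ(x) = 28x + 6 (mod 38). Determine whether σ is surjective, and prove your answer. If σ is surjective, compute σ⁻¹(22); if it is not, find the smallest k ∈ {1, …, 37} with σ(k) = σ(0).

19

Since gcd(28, 38) = 2, we have 28x ≡ 0 (mod 2) for all x, so σ(x) ≡ 0 (mod 2).
But 1 ≢ 0 (mod 2), so 1 ∈ ℤ_{38} has no preimage. So σ is not surjective.
Since σ is not surjective, we find the least positive k with σ(k) = σ(0): this means 28k ≡ 0 (mod 38), i.e. 38 ∣ 28k. Since gcd(28, 38) = 2, dividing through by 2 this holds exactly when 19 ∣ 14k, and as gcd(14, 19) = 1, exactly when 19 ∣ k.
The smallest positive such k is 19.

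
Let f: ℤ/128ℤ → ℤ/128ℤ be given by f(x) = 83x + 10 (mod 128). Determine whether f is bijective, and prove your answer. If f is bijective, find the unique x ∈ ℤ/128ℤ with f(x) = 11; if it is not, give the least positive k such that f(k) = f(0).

If f(u) = f(v), then 83u ≡ 83v (mod 128). Because gcd(83, 128) = 1, we may cancel 83 to get u ≡ v (mod 128).
We now compute 83⁻¹ mod 128 explicitly. Euclid's algorithm: 128 = 1·83 + 45, 83 = 1·45 + 38, 45 = 1·38 + 7, 38 = 5·7 + 3, 7 = 2·3 + 1; back-substituting gives 1 = 91·83 − 59·128, so 83⁻¹ ≡ 91 (mod 128).
For any y ∈ ℤ/128ℤ, x = 91(y − 10) mod 128 satisfies f(x) = 83·91(y − 10) + 10 ≡ y (since 83·91 ≡ 1 mod 128). So every y has a preimage.
So f is bijective.
Since f is bijective, we compute f⁻¹(11): solve 83x + 10 ≡ 11 (mod 128), i.e. 83x ≡ 1 (mod 128).
Multiplying by 83⁻¹ = 91 gives x ≡ 91·1 = 91 ≡ 91 (mod 128).
Check: f(91) = 83·91 + 10 = 7563 = 59·128 + 11 ≡ 11 (mod 128).

91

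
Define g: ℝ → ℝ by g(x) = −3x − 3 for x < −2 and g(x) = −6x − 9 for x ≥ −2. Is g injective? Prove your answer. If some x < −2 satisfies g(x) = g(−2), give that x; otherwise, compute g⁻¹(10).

-13/3

Both pieces are strictly decreasing (slopes −3 and −6), so each is injective on its own interval.
The left piece maps (−∞, −2) onto (3, ∞); the right piece maps [−2, ∞) onto (−∞, 3].
These images are disjoint, so no value is attained by both pieces. Therefore g is injective.
Because the two images are disjoint, no x < −2 has g(x) = g(−2), so we compute g⁻¹(10): 10 lies in (3, ∞), so solve −3x − 3 = 10: x = (10 + 3)/(−3) = −13/3.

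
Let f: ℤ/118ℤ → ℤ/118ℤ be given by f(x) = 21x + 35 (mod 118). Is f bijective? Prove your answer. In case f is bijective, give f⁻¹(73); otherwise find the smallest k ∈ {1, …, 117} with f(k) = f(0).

Suppose f(s) = f(t) in ℤ/118ℤ. Then 21s + 35 ≡ 21t + 35 (mod 118), hence 21(s − t) ≡ 0 (mod 118).
Since gcd(21, 118) = 1, 21 is invertible modulo 118, so s − t ≡ 0 (mod 118), i.e. s = t.
We now compute 21⁻¹ mod 118 explicitly. Euclid's algorithm: 118 = 5·21 + 13, 21 = 1·13 + 8, 13 = 1·8 + 5, 8 = 1·5 + 3, 5 = 1·3 + 2, 3 = 1·2 + 1; back-substituting gives 1 = 45·21 − 8·118, so 21⁻¹ ≡ 45 (mod 118).
For any y ∈ ℤ/118ℤ, x = 45(y − 35) mod 118 satisfies f(x) = 21·45(y − 35) + 35 ≡ y (since 21·45 ≡ 1 mod 118). So every y has a preimage.
Therefore f is bijective.
Since f is bijective, we compute f⁻¹(73): solve 21x + 35 ≡ 73 (mod 118), i.e. 21x ≡ 38 (mod 118).
Multiplying by 21⁻¹ = 45 gives x ≡ 45·38 = 1710 = 14·118 + 58 ≡ 58 (mod 118).
Check: f(58) = 21·58 + 35 = 1253 = 10·118 + 73 ≡ 73 (mod 118).

58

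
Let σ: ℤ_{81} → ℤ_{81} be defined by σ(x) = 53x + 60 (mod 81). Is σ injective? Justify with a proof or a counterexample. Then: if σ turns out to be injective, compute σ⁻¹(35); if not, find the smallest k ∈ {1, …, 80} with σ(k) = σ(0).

79

Suppose σ(x_1) = σ(x_2) in ℤ_{81}. Then 53x_1 + 60 ≡ 53x_2 + 60 (mod 81), hence 53(x_1 − x_2) ≡ 0 (mod 81).
Since gcd(53, 81) = 1, 53 is invertible modulo 81, so x_1 − x_2 ≡ 0 (mod 81), i.e. x_1 = x_2.
So σ is injective.
We now compute 53⁻¹ mod 81 explicitly. Euclid's algorithm: 81 = 1·53 + 28, 53 = 1·28 + 25, 28 = 1·25 + 3, 25 = 8·3 + 1; back-substituting gives 1 = 26·53 − 17·81, so 53⁻¹ ≡ 26 (mod 81).
Since σ is injective, we find σ⁻¹(35): we need 53x ≡ 35 − 60 ≡ 56 (mod 81). Using 53⁻¹ = 26: x ≡ 26·56 = 1456 = 17·81 + 79, so x = 79.
Check: σ(79) = 53·79 + 60 = 4247 = 52·81 + 35 ≡ 35 (mod 81).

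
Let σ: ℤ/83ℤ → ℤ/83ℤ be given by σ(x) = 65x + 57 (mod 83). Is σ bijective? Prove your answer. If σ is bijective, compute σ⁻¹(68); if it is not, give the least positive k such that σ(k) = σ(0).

4

Suppose σ(s) = σ(t) in ℤ/83ℤ. Then 65s + 57 ≡ 65t + 57 (mod 83), so 65(s − t) ≡ 0 (mod 83).
Since gcd(65, 83) = 1, 65 is invertible modulo 83, hence s − t ≡ 0 (mod 83), i.e. s = t.
We now compute 65⁻¹ mod 83 explicitly. Euclid's algorithm: 83 = 1·65 + 18, 65 = 3·18 + 11, 18 = 1·11 + 7, 11 = 1·7 + 4, 7 = 1·4 + 3, 4 = 1·3 + 1; back-substituting gives 1 = 23·65 − 18·83, so 65⁻¹ ≡ 23 (mod 83).
Then y ↦ 23(y − 57) is a two-sided inverse to σ, so every y ∈ ℤ/83ℤ has a preimage.
Therefore σ is bijective.
Since σ is bijective, we find σ⁻¹(68): we need 65x ≡ 68 − 57 ≡ 11 (mod 83). Using 65⁻¹ = 23: x ≡ 23·11 = 253 = 3·83 + 4, so x = 4.
Check: σ(4) = 65·4 + 57 = 317 = 3·83 + 68 ≡ 68 (mod 83).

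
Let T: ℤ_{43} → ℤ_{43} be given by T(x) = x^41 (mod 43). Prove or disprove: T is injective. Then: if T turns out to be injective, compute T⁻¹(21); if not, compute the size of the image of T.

Since 43 is prime, the nonzero elements of ℤ_{43} form a cyclic group of order 42.
As gcd(41, 42) = 1, raising to the 41st power is a bijection on this group: if a^41 ≡ b^41 then (ab^{−1})^41 = 1, and the only element of order dividing gcd(41, 42) = 1 is 1, so a = b.
With T(0) = 0 this makes T injective on all of ℤ_{43}, hence bijective (finite equal-size domain and codomain). In particular T is injective.
Since T is injective, we find the preimage of 21. The inverse of x ↦ x^41 on (ℤ_{43})^× is x ↦ x^41, because 41·41 = 1681 = 40·42 + 1 ≡ 1 (mod 42) and x^{42} = 1 for x ≠ 0 (Fermat). So T⁻¹(21) = 21^41 mod 43.
Repeated squaring mod 43: 21^1 ≡ 21, 21^2 ≡ 21² = 441 ≡ 11, 21^4 ≡ 11² = 121 ≡ 35, 21^8 ≡ 35² = 1225 ≡ 21, 21^16 ≡ 21² = 441 ≡ 11, 21^32 ≡ 11² = 121 ≡ 35. Since 41 = 32 + 8 + 1, 21^41 ≡ 35·21·21: 35·21 = 735 ≡ 4, then 4·21 = 84 ≡ 41. So 21^41 ≡ 41 (mod 43).
Hence T⁻¹(21) = 41.

41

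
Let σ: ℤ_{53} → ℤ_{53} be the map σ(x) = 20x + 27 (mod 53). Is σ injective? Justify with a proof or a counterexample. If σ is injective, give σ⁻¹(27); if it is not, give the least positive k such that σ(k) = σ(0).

0

Suppose σ(u) = σ(v) in ℤ_{53}. Then 20u + 27 ≡ 20v + 27 (mod 53), so 20(u − v) ≡ 0 (mod 53).
Since gcd(20, 53) = 1, 20 is invertible modulo 53, so u − v ≡ 0 (mod 53), i.e. u = v.
Therefore σ is injective.
We now compute 20⁻¹ mod 53 explicitly. Euclid's algorithm: 53 = 2·20 + 13, 20 = 1·13 + 7, 13 = 1·7 + 6, 7 = 1·6 + 1; back-substituting gives 1 = 8·20 − 3·53, so 20⁻¹ ≡ 8 (mod 53).
Since σ is injective, we compute σ⁻¹(27): solve 20x + 27 ≡ 27 (mod 53), i.e. 20x ≡ 0 (mod 53).
Multiplying by 20⁻¹ = 8 gives x ≡ 8·0 = 0 ≡ 0 (mod 53).
Check: σ(0) = 20·0 + 27 = 27 ≡ 27 (mod 53).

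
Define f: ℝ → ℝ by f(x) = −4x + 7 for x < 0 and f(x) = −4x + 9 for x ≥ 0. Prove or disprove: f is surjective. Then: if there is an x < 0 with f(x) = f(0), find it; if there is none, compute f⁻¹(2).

Both pieces are strictly decreasing (slopes −4 and −4), so each is injective on its own interval.
The left piece maps (−∞, 0) onto (7, ∞); the right piece maps [0, ∞) onto (−∞, 9].
The union (7, ∞) ∪ (−∞, 9] covers ℝ, so f is surjective.
For the follow-up: the images overlap, so an x < 0 with f(x) = f(0) exists. f(0) = 9; solving −4x + 7 = 9 for x < 0 gives x = (9 − 7)/(−4) = −1/2.

-1/2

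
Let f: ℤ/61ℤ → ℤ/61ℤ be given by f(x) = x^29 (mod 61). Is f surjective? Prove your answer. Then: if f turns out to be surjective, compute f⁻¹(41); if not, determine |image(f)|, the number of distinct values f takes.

Since 61 is prime, the nonzero elements of ℤ/61ℤ form a cyclic group of order 60.
As gcd(29, 60) = 1, raising to the 29th power is a bijection on this group: if x_1^29 ≡ x_2^29 then (x_1x_2^{−1})^29 = 1, and the only element of order dividing gcd(29, 60) = 1 is 1, so x_1 = x_2.
With f(0) = 0 this makes f injective on all of ℤ/61ℤ, hence bijective (finite equal-size domain and codomain). In particular f is surjective.
Since f is surjective, we find the preimage of 41. The inverse of x ↦ x^29 on (ℤ/61ℤ)^× is x ↦ x^29, because 29·29 = 841 = 14·60 + 1 ≡ 1 (mod 60) and x^{60} = 1 for x ≠ 0 (Fermat). So f⁻¹(41) = 41^29 mod 61.
Repeated squaring mod 61: 41^1 ≡ 41, 41^2 ≡ 41² = 1681 ≡ 34, 41^4 ≡ 34² = 1156 ≡ 58, 41^8 ≡ 58² = 3364 ≡ 9, 41^16 ≡ 9² = 81 ≡ 20. Since 29 = 16 + 8 + 4 + 1, 41^29 ≡ 20·9·58·41: 20·9 = 180 ≡ 58, then 58·58 = 3364 ≡ 9, then 9·41 = 369 ≡ 3. So 41^29 ≡ 3 (mod 61).
Hence f⁻¹(41) = 3.

3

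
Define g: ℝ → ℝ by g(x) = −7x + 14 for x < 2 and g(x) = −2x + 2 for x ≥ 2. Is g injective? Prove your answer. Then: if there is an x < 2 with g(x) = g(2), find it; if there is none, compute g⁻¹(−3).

Both pieces are strictly decreasing (slopes −7 and −2), so each is injective on its own interval.
The left piece maps (−∞, 2) onto (0, ∞); the right piece maps [2, ∞) onto (−∞, −2].
These images are disjoint, so no value is attained by both pieces. Thus g is injective.
Because the two images are disjoint, no x < 2 has g(x) = g(2), so we compute g⁻¹(−3): −3 lies in (−∞, −2], so solve −2x + 2 = −3: x = (−3 − 2)/(−2) = 5/2.

5/2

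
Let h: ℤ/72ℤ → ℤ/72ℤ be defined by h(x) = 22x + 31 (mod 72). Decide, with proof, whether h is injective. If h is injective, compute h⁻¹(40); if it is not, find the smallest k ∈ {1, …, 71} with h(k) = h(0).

36

We have gcd(22, 72) = 2 > 1. Taking a = 0 and b = 36: h(0) = 31 and h(36) = 22·36 + 31 = 823 ≡ 31 (mod 72).
So h(0) = h(36) while 0 ≠ 36, thus h is not injective.
Since h is not injective, we find the least positive k with h(k) = h(0): this means 22k ≡ 0 (mod 72), i.e. 72 ∣ 22k. Since gcd(22, 72) = 2, dividing through by 2 this holds exactly when 36 ∣ 11k, and as gcd(11, 36) = 1, exactly when 36 ∣ k.
The smallest positive such k is 36.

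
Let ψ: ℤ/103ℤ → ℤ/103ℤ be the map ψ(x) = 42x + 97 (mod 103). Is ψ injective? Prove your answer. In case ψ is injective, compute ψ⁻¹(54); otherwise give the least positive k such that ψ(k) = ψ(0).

If ψ(x_1) = ψ(x_2), then 42x_1 ≡ 42x_2 (mod 103). Because gcd(42, 103) = 1, we may cancel 42 to get x_1 ≡ x_2 (mod 103).
Therefore ψ is injective.
We now compute 42⁻¹ mod 103 explicitly. Euclid's algorithm: 103 = 2·42 + 19, 42 = 2·19 + 4, 19 = 4·4 + 3, 4 = 1·3 + 1; back-substituting gives 1 = 27·42 − 11·103, so 42⁻¹ ≡ 27 (mod 103).
Since ψ is injective, we compute ψ⁻¹(54): solve 42x + 97 ≡ 54 (mod 103), i.e. 42x ≡ 60 (mod 103).
Multiplying by 42⁻¹ = 27 gives x ≡ 27·60 = 1620 = 15·103 + 75 ≡ 75 (mod 103).
Check: ψ(75) = 42·75 + 97 = 3247 = 31·103 + 54 ≡ 54 (mod 103).

75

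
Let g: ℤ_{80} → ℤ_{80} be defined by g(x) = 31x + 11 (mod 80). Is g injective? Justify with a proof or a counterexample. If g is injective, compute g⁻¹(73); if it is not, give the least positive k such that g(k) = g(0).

If g(a) = g(b), then 31a ≡ 31b (mod 80). Because gcd(31, 80) = 1, we may cancel 31 to get a ≡ b (mod 80).
So g is injective.
We now compute 31⁻¹ mod 80 explicitly. Euclid's algorithm: 80 = 2·31 + 18, 31 = 1·18 + 13, 18 = 1·13 + 5, 13 = 2·5 + 3, 5 = 1·3 + 2, 3 = 1·2 + 1; back-substituting gives 1 = 31·31 − 12·80, so 31⁻¹ ≡ 31 (mod 80).
Since g is injective, we compute g⁻¹(73): solve 31x + 11 ≡ 73 (mod 80), i.e. 31x ≡ 62 (mod 80).
Multiplying by 31⁻¹ = 31 gives x ≡ 31·62 = 1922 = 24·80 + 2 ≡ 2 (mod 80).
Check: g(2) = 31·2 + 11 = 73 ≡ 73 (mod 80).

2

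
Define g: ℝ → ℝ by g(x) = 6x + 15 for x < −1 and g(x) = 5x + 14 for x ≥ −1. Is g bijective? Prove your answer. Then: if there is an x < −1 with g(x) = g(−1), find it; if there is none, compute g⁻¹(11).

Both pieces are strictly increasing (slopes 6 and 5), so each is injective on its own interval.
The left piece maps (−∞, −1) onto (−∞, 9); the right piece maps [−1, ∞) onto [9, ∞).
Since 9 = 9, the images partition ℝ: g is injective and surjective, hence bijective.
Because the two images are disjoint, no x < −1 has g(x) = g(−1), so we compute g⁻¹(11): 11 lies in [9, ∞), so solve 5x + 14 = 11: x = (11 − 14)/5 = −3/5.

-3/5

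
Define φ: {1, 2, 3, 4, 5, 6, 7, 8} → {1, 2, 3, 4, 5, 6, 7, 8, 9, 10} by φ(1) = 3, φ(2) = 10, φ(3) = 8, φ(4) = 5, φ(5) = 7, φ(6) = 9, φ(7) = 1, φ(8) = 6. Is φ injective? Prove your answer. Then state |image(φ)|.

The values φ(1), …, φ(8) are 3, 10, 8, 5, 7, 9, 1, 6 — all distinct.
So φ(s) = φ(t) only when s = t, and φ is injective.
The image of φ is {1, 3, 5, 6, 7, 8, 9, 10}, which has 8 elements.

8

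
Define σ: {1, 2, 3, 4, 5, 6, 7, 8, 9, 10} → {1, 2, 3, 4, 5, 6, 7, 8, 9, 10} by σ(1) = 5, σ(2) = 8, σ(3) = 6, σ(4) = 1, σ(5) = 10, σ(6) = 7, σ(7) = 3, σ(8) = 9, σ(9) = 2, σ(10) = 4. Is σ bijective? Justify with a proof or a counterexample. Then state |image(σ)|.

10

The values 5, 8, 6, 1, 10, 7, 3, 9, 2, 4 are a permutation of {1, 2, 3, 4, 5, 6, 7, 8, 9, 10}: each element appears exactly once.
So σ is injective and surjective, hence bijective.
The image of σ is {1, 2, 3, 4, 5, 6, 7, 8, 9, 10}, which has 10 elements.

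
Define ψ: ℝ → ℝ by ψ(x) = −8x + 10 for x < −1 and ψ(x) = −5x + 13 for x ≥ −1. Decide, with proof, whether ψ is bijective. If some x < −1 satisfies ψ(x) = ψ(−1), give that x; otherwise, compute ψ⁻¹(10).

Both pieces are strictly decreasing (slopes −8 and −5), so each is injective on its own interval.
The left piece maps (−∞, −1) onto (18, ∞); the right piece maps [−1, ∞) onto (−∞, 18].
Since 18 = 18, the images partition ℝ: ψ is injective and surjective, hence bijective.
Because the two images are disjoint, no x < −1 has ψ(x) = ψ(−1), so we compute ψ⁻¹(10): 10 lies in (−∞, 18], so solve −5x + 13 = 10: x = (10 − 13)/(−5) = 3/5.

3/5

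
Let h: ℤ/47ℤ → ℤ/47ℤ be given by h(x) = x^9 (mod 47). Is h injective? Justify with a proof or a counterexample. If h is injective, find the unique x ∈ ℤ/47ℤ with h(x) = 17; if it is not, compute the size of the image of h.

Since 47 is prime, the nonzero elements of ℤ/47ℤ form a cyclic group of order 46.
As gcd(9, 46) = 1, raising to the 9th power is a bijection on this group: if a^9 ≡ b^9 then (ab^{−1})^9 = 1, and the only element of order dividing gcd(9, 46) = 1 is 1, so a = b.
With h(0) = 0 this makes h injective on all of ℤ/47ℤ, hence bijective (finite equal-size domain and codomain). In particular h is injective.
Since h is injective, we find the preimage of 17. The inverse of x ↦ x^9 on (ℤ/47ℤ)^× is x ↦ x^41, because 9·41 = 369 = 8·46 + 1 ≡ 1 (mod 46) and x^{46} = 1 for x ≠ 0 (Fermat). So h⁻¹(17) = 17^41 mod 47.
Repeated squaring mod 47: 17^1 ≡ 17, 17^2 ≡ 17² = 289 ≡ 7, 17^4 ≡ 7² = 49 ≡ 2, 17^8 ≡ 2² = 4, 17^16 ≡ 4² = 16, 17^32 ≡ 16² = 256 ≡ 21. Since 41 = 32 + 8 + 1, 17^41 ≡ 21·4·17: 21·4 = 84 ≡ 37, then 37·17 = 629 ≡ 18. So 17^41 ≡ 18 (mod 47).
Hence h⁻¹(17) = 18.

18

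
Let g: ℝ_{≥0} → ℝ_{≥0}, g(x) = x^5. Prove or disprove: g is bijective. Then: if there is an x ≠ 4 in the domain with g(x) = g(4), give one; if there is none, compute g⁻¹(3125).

5

On ℝ_{≥0}, x ↦ x^5 is strictly increasing (injective) and for any y ∈ ℝ_{≥0} the 5th root y^{1/5} lies in ℝ_{≥0} (surjective). So g is bijective.
Since x ↦ x^5 is strictly increasing on ℝ_{≥0}, it is injective there, so no x ≠ 4 in the domain has g(x) = g(4). We therefore compute g⁻¹(3125) = 3125^{1/5} = 5 (indeed 5^5 = 3125).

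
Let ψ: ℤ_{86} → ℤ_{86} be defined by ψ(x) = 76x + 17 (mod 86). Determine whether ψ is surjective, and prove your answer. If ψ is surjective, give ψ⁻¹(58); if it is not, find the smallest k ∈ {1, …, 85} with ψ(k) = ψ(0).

43

Since gcd(76, 86) = 2, we have 76x ≡ 0 (mod 2) for all x, so ψ(x) ≡ 1 (mod 2).
But 0 ≢ 1 (mod 2), so 0 ∈ ℤ_{86} has no preimage. Hence ψ is not surjective.
Since ψ is not surjective, we find the least positive k with ψ(k) = ψ(0): this means 76k ≡ 0 (mod 86), i.e. 86 ∣ 76k. Since gcd(76, 86) = 2, dividing through by 2 this holds exactly when 43 ∣ 38k, and as gcd(38, 43) = 1, exactly when 43 ∣ k.
The smallest positive such k is 43.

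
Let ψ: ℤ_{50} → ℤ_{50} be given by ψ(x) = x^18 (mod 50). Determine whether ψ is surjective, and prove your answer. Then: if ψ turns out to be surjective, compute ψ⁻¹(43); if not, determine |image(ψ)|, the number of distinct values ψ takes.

ψ(0) = 0^18 = 0.
ψ(10): Repeated squaring mod 50: 10^1 ≡ 10, 10^2 ≡ 10² = 100 ≡ 0, 10^4 ≡ 0² = 0, 10^8 ≡ 0² = 0, 10^16 ≡ 0² = 0. Since 18 = 16 + 2, 10^18 ≡ 0·0: 0·0 = 0. So 10^18 ≡ 0 (mod 50).
So ψ(0) = ψ(10) = 0 while 0 ≠ 10, thus ψ is not injective.
A non-injective map from the 50-element set ℤ_{50} to itself takes at most 49 distinct values, so it cannot be surjective. So ψ is not surjective.
Since ψ is not surjective, we determine |image(ψ)|. Computing x^18 mod 50 for each x (by repeated squaring, reducing mod 50 at every step), the values ψ(0), ψ(1), …, ψ(49) are: 0, 1, 44, 39, 36, 25, 16, 49, 34, 21, 0, 31, 4, 29, 6, 25, 46, 9, 24, 41, 0, 11, 14, 19, 26, 25, 26, 19, 14, 11, 0, 41, 24, 9, 46, 25, 6, 29, 4, 31, 0, 21, 34, 49, 16, 25, 36, 39, 44, 1.
The distinct values are {0, 1, 4, 6, 9, 11, 14, 16, 19, 21, 24, 25, 26, 29, 31, 34, 36, 39, 41, 44, 46, 49}; there are 22 of them.

22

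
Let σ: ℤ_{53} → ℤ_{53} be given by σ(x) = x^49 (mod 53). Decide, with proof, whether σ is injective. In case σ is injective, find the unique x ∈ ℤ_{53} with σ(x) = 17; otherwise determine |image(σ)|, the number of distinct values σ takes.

Since 53 is prime, the nonzero elements of ℤ_{53} form a cyclic group of order 52.
As gcd(49, 52) = 1, raising to the 49th power is a bijection on this group: if x_1^49 ≡ x_2^49 then (x_1x_2^{−1})^49 = 1, and the only element of order dividing gcd(49, 52) = 1 is 1, so x_1 = x_2.
With σ(0) = 0 this makes σ injective on all of ℤ_{53}, hence bijective (finite equal-size domain and codomain). In particular σ is injective.
Since σ is injective, we find the preimage of 17. The inverse of x ↦ x^49 on (ℤ_{53})^× is x ↦ x^17, because 49·17 = 833 = 16·52 + 1 ≡ 1 (mod 52) and x^{52} = 1 for x ≠ 0 (Fermat). So σ⁻¹(17) = 17^17 mod 53.
Repeated squaring mod 53: 17^1 ≡ 17, 17^2 ≡ 17² = 289 ≡ 24, 17^4 ≡ 24² = 576 ≡ 46, 17^8 ≡ 46² = 2116 ≡ 49, 17^16 ≡ 49² = 2401 ≡ 16. Since 17 = 16 + 1, 17^17 ≡ 16·17: 16·17 = 272 ≡ 7. So 17^17 ≡ 7 (mod 53).
Hence σ⁻¹(17) = 7.

7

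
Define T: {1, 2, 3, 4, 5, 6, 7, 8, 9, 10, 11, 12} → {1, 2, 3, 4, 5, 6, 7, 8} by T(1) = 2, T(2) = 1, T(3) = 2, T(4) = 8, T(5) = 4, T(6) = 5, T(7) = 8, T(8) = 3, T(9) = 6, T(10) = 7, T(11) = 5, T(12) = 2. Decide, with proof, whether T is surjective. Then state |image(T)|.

Every element of the codomain has a preimage: 1 = T(2), 2 = T(1), 3 = T(8), 4 = T(5), 5 = T(6), 6 = T(9), 7 = T(10), 8 = T(4).
Hence T is surjective.
The image of T is {1, 2, 3, 4, 5, 6, 7, 8}, which has 8 elements.

8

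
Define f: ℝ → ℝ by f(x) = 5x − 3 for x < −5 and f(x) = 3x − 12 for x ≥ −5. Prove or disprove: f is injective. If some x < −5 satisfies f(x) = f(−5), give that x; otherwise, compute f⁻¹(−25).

Both pieces are strictly increasing (slopes 5 and 3), so each is injective on its own interval.
The left piece maps (−∞, −5) onto (−∞, −28); the right piece maps [−5, ∞) onto [−27, ∞).
These images are disjoint, so no value is attained by both pieces. Hence f is injective.
Because the two images are disjoint, no x < −5 has f(x) = f(−5), so we compute f⁻¹(−25): −25 lies in [−27, ∞), so solve 3x − 12 = −25: x = (−25 + 12)/3 = −13/3.

-13/3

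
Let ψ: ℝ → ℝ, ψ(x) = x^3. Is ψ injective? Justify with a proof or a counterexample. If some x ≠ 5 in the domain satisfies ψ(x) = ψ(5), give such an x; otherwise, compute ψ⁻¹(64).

4

On ℝ, x ↦ x^3 is strictly increasing (since 3 is odd), so ψ(s) = ψ(t) forces s = t. Thus ψ is injective.
Since x ↦ x^3 is strictly increasing on ℝ, it is injective there, so no x ≠ 5 in the domain has ψ(x) = ψ(5). We therefore compute ψ⁻¹(64) = 64^{1/3} = 4 (indeed 4^3 = 64).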